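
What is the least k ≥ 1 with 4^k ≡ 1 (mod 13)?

6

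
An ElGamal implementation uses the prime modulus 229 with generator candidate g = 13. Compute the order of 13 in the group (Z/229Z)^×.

76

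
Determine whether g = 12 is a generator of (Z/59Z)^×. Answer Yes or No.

No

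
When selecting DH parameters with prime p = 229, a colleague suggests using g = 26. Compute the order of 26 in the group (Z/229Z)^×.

38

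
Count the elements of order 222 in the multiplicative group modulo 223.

72

φ(223) = 223 − 1 = 222 = 2 · 3 · 37.
(Z/223Z)^× is cyclic (|G| = 222); a cyclic group of order m has exactly φ(d) elements of each order d | m, and none otherwise.
222 = 2 · 3 · 37 divides 222, and φ(222) = 72.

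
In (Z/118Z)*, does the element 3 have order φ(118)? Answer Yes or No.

φ(118) = φ(2)·φ(59) = 1·58 = 58 = 2 · 29.
Test 3^(58/q) mod 118 for each prime factor q of 58:
3^29 ≡ 1 (mod 118)  [q = 2: ≡ 1 ✗]
3^2 ≡ 9 (mod 118)  [q = 29: ≢ 1 ✓]
The check at q = 2 fails, so 3 generates a proper subgroup.

No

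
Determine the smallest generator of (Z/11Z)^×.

φ(11) = 11 − 1 = 10 = 2 · 5.
g is a primitive root iff g^(10/q) ≢ 1 (mod 11) for each prime q ∈ {2, 5}.
g = 2: 2^5 ≡ 10; 2^2 ≡ 4 — none is 1, so 2 is a primitive root.
So 2 is the smallest generator of (Z/11Z)^×.

2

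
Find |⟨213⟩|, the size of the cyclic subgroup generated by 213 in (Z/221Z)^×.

8

By Lagrange's theorem, ord_221(213) divides φ(221) = φ(13·17) = (13−1)·(17−1) = 12·16 = 192 = 2^6 · 3.
Divisors of 192: 1, 2, 3, 4, 6, 8, 12, 16, 24, 32, 48, 64, 96, 192.
Test each divisor d:
213^1 ≡ 213 (mod 221)
213^2 ≡ 64 (mod 221)
213^3 ≡ 151 (mod 221)
213^4 ≡ 118 (mod 221)
213^6 ≡ 38 (mod 221)
213^8 ≡ 1 (mod 221) ✓
Hence ord(213) = 8.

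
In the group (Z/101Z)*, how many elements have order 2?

φ(101) = 101 − 1 = 100 = 2^2 · 5^2.
In a cyclic group of order 100, there are φ(d) elements of order d for each divisor d of 100, and zero for non-divisors.
2 | 100, and φ(2) = 2 − 1 = 1.

1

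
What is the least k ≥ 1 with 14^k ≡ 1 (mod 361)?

342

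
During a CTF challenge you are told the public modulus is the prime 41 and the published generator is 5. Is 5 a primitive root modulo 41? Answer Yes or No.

No

φ(41) = 41 − 1 = 40 = 2^3 · 5.
5 is a primitive root mod 41 iff 5^(φ(41)/q) ≢ 1 for every prime q | φ(41), i.e. q ∈ {2, 5}.
5^20 ≡ 1 (mod 41)  [q = 2: ≡ 1 ✗]
5^8 ≡ 18 (mod 41)  [q = 5: ≢ 1 ✓]
The check at q = 2 fails, so 5 generates a proper subgroup.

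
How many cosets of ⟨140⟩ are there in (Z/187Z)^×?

8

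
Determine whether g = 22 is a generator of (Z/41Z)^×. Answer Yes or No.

Yes

φ(41) = 41 − 1 = 40 = 2^3 · 5.
An element g generates (Z/41Z)^× iff g^(40/q) ≢ 1 (mod 41) for each prime q ∈ {2, 5}.
22^20 ≡ 40 (mod 41)  [q = 2: ≢ 1 ✓]
22^8 ≡ 37 (mod 41)  [q = 5: ≢ 1 ✓]
Every test exponent gives a nontrivial residue, hence 22 generates the full group.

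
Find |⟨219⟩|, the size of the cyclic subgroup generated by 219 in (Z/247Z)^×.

36

By Lagrange's theorem, ord_247(219) divides φ(247) = φ(13·19) = (13−1)·(19−1) = 12·18 = 216 = 2^3 · 3^3.
Divisors of 216: 1, 2, 3, 4, 6, 8, 9, 12, 18, 24, 27, 36, 54, 72, 108, 216.
Test each divisor d:
219^1 ≡ 219 (mod 247)
219^2 ≡ 43 (mod 247)
219^3 ≡ 31 (mod 247)
219^4 ≡ 120 (mod 247)
219^6 ≡ 220 (mod 247)
219^8 ≡ 74 (mod 247)
219^9 ≡ 151 (mod 247)
219^12 ≡ 235 (mod 247)
219^18 ≡ 77 (mod 247)
219^24 ≡ 144 (mod 247)
219^27 ≡ 18 (mod 247)
219^36 ≡ 1 (mod 247) ✓
Therefore the multiplicative order of 219 modulo 247 is 36.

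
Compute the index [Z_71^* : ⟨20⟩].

10

The order of 20 must divide φ(71) = 71 − 1 = 70 = 2 · 5 · 7.
Divisors of 70: 1, 2, 5, 7, 10, 14, 35, 70.
Evaluate successive powers at the divisors of 70:
20^1 ≡ 20 (mod 71)
20^2 ≡ 45 (mod 71)
20^5 ≡ 30 (mod 71)
20^7 ≡ 1 (mod 71) ✓
The order of 20 is 7, so the subgroup it generates has 7 elements.
The index is φ(71) / ord(20) = 70 / 7 = 10.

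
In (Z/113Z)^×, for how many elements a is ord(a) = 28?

12

φ(113) = 113 − 1 = 112 = 2^4 · 7.
In a cyclic group of order 112, there are φ(d) elements of order d for each divisor d of 112, and zero for non-divisors.
28 = 2^2 · 7 divides 112, and φ(28) = 12.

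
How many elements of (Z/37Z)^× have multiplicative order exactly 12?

4

φ(37) = 37 − 1 = 36 = 2^2 · 3^2.
Since (Z/37Z)^× is cyclic of order 36, the number of elements of order d is φ(d) when d | 36 and 0 otherwise.
12 = 2^2 · 3 divides 36, and φ(12) = 4.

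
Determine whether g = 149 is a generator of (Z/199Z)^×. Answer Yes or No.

Yes

φ(199) = 199 − 1 = 198 = 2 · 3^2 · 11.
An element g generates (Z/199Z)^× iff g^(198/q) ≢ 1 (mod 199) for each prime q ∈ {2, 3, 11}.
149^99 ≡ 198 (mod 199)  [q = 2: ≢ 1 ✓]
149^66 ≡ 106 (mod 199)  [q = 3: ≢ 1 ✓]
149^18 ≡ 63 (mod 199)  [q = 11: ≢ 1 ✓]
All checks pass, so 149 has order 198 and is a primitive root modulo 199.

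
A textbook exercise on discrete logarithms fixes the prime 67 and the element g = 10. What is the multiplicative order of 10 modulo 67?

33

ord(10) | φ(67) = 67 − 1 = 66 = 2 · 3 · 11.
Divisors of 66: 1, 2, 3, 6, 11, 22, 33, 66.
Test each divisor d:
10^1 ≡ 10
10^2 ≡ 33
10^3 ≡ 62
10^6 ≡ 25
10^11 ≡ 29
10^22 ≡ 37
10^33 ≡ 1
Hence ord(10) = 33.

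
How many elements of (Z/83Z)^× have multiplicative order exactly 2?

φ(83) = 83 − 1 = 82 = 2 · 41.
(Z/83Z)^× is cyclic (|G| = 82); a cyclic group of order m has exactly φ(d) elements of each order d | m, and none otherwise.
2 | 82, and φ(2) = 2 − 1 = 1.

1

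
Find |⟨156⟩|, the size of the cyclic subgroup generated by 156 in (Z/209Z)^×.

By Lagrange's theorem, ord_209(156) divides φ(209) = φ(11·19) = (11−1)·(19−1) = 10·18 = 180 = 2^2 · 3^2 · 5.
Divisors of 180: 1, 2, 3, 4, 5, 6, 9, 10, 12, 15, 18, 20, 30, 36, 45, 60, 90, 180.
Evaluate successive powers at the divisors of 180:
156^1 ≡ 156 (mod 209)
156^2 ≡ 92 (mod 209)
156^3 ≡ 140 (mod 209)
156^4 ≡ 104 (mod 209)
156^5 ≡ 131 (mod 209)
156^6 ≡ 163 (mod 209)
156^9 ≡ 39 (mod 209)
156^10 ≡ 23 (mod 209)
156^12 ≡ 26 (mod 209)
156^15 ≡ 87 (mod 209)
156^18 ≡ 58 (mod 209)
156^20 ≡ 111 (mod 209)
156^30 ≡ 45 (mod 209)
156^36 ≡ 20 (mod 209)
156^45 ≡ 153 (mod 209)
156^60 ≡ 144 (mod 209)
156^90 ≡ 1 (mod 209) ✓
Hence ord(156) = 90.

90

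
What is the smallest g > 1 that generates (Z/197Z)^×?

2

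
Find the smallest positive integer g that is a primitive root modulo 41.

φ(41) = 41 − 1 = 40 = 2^3 · 5.
Test candidates g = 2, 3, … against the prime factors q ∈ {2, 5} of φ(41): g is a generator iff g^(40/q) ≢ 1 for every such q.
g = 2: 2^20 ≡ 1 — hits 1, so not a primitive root.
g = 3: 3^20 ≡ 40; 3^8 ≡ 1 — hits 1, so not a primitive root.
g = 4: 4^20 ≡ 1 — hits 1, so not a primitive root.
g = 5: 5^20 ≡ 1 — hits 1, so not a primitive root.
g = 6: 6^20 ≡ 40; 6^8 ≡ 10 — none is 1, so 6 is a primitive root.
Hence the least primitive root of 41 is 6.

6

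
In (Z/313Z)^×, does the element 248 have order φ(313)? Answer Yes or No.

Yes

φ(313) = 313 − 1 = 312 = 2^3 · 3 · 13.
An element g generates (Z/313Z)^× iff g^(312/q) ≢ 1 (mod 313) for each prime q ∈ {2, 3, 13}.
248^156 ≡ 312 (mod 313)  [q = 2: ≢ 1 ✓]
248^104 ≡ 214 (mod 313)  [q = 3: ≢ 1 ✓]
248^24 ≡ 58 (mod 313)  [q = 13: ≢ 1 ✓]
Every test exponent gives a nontrivial residue, hence 248 generates the full group.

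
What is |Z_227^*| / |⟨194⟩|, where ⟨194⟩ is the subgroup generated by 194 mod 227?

1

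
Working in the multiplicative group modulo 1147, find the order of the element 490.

9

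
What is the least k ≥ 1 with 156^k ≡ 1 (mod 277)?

69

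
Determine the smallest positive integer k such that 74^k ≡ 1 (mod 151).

75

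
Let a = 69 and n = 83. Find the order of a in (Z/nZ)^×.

41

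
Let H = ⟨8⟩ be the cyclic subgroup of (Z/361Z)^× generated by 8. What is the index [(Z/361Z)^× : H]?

By Lagrange's theorem, ord_361(8) divides φ(361) = φ(19^2) = 19·(19−1) = 342 = 2 · 3^2 · 19.
Divisors of 342: 1, 2, 3, 6, 9, 18, 19, 38, 57, 114, 171, 342.
Compute 8^d (mod 361) for the divisors d until we hit 1:
8^1 ≡ 8 (mod 361)
8^2 ≡ 64 (mod 361)
8^3 ≡ 151 (mod 361)
8^6 ≡ 58 (mod 361)
8^9 ≡ 94 (mod 361)
8^18 ≡ 172 (mod 361)
8^19 ≡ 293 (mod 361)
8^38 ≡ 292 (mod 361)
8^57 ≡ 360 (mod 361)
8^114 ≡ 1 (mod 361) ✓
So ord_361(8) = 114, hence |⟨8⟩| = 114.
Index = |(Z/361Z)^×| / |⟨8⟩| = 342 / 114 = 3.

3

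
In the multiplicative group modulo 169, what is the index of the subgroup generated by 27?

12

By Lagrange's theorem, ord_169(27) divides φ(169) = φ(13^2) = 13·(13−1) = 156 = 2^2 · 3 · 13.
Divisors of 156: 1, 2, 3, 4, 6, 12, 13, 26, 39, 52, 78, 156.
Compute 27^d (mod 169) for the divisors d until we hit 1:
27^1 ≡ 27 (mod 169)
27^2 ≡ 53 (mod 169)
27^3 ≡ 79 (mod 169)
27^4 ≡ 105 (mod 169)
27^6 ≡ 157 (mod 169)
27^12 ≡ 144 (mod 169)
27^13 ≡ 1 (mod 169) ✓
Thus |⟨27⟩| = ord(27) = 13.
Index = |(Z/169Z)^×| / |⟨27⟩| = 156 / 13 = 12.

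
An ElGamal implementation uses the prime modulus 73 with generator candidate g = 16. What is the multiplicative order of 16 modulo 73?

9

The order of 16 must divide φ(73) = 73 − 1 = 72 = 2^3 · 3^2.
Divisors of 72: 1, 2, 3, 4, 6, 8, 9, 12, 18, 24, 36, 72.
Compute 16^d (mod 73) for the divisors d until we hit 1:
16^1 ≡ 16
16^2 ≡ 37
16^3 ≡ 8
16^4 ≡ 55
16^6 ≡ 64
16^8 ≡ 32
16^9 ≡ 1
So ord_73(16) = 9.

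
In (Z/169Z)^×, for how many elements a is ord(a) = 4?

2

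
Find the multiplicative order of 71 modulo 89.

44

ord(71) | φ(89) = 89 − 1 = 88 = 2^3 · 11.
Divisors of 88: 1, 2, 4, 8, 11, 22, 44, 88.
Test each divisor d:
71^1 ≡ 71 (mod 89)
71^2 ≡ 57 (mod 89)
71^4 ≡ 45 (mod 89)
71^8 ≡ 67 (mod 89)
71^11 ≡ 55 (mod 89)
71^22 ≡ 88 (mod 89)
71^44 ≡ 1 (mod 89) ✓
Therefore the multiplicative order of 71 modulo 89 is 44.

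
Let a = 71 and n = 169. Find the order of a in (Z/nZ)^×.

By Lagrange's theorem, ord_169(71) divides φ(169) = φ(13^2) = 13·(13−1) = 156 = 2^2 · 3 · 13.
Divisors of 156: 1, 2, 3, 4, 6, 12, 13, 26, 39, 52, 78, 156.
Test each divisor d:
71^1 ≡ 71 (mod 169)
71^2 ≡ 140 (mod 169)
71^3 ≡ 138 (mod 169)
71^4 ≡ 165 (mod 169)
71^6 ≡ 116 (mod 169)
71^12 ≡ 105 (mod 169)
71^13 ≡ 19 (mod 169)
71^26 ≡ 23 (mod 169)
71^39 ≡ 99 (mod 169)
71^52 ≡ 22 (mod 169)
71^78 ≡ 168 (mod 169)
71^156 ≡ 1 (mod 169) ✓
Hence ord(71) = 156.

156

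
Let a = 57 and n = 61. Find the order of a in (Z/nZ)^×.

15

The order of 57 must divide φ(61) = 61 − 1 = 60 = 2^2 · 3 · 5.
Divisors of 60: 1, 2, 3, 4, 5, 6, 10, 12, 15, 20, 30, 60.
Test each divisor d:
57^1 ≡ 57 (mod 61)
57^2 ≡ 16 (mod 61)
57^3 ≡ 58 (mod 61)
57^4 ≡ 12 (mod 61)
57^5 ≡ 13 (mod 61)
57^6 ≡ 9 (mod 61)
57^10 ≡ 47 (mod 61)
57^12 ≡ 20 (mod 61)
57^15 ≡ 1 (mod 61) ✓
So ord_61(57) = 15.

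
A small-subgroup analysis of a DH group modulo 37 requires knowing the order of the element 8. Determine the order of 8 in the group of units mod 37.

ord(8) | φ(37) = 37 − 1 = 36 = 2^2 · 3^2.
Divisors of 36: 1, 2, 3, 4, 6, 9, 12, 18, 36.
Compute 8^d (mod 37) for the divisors d until we hit 1:
8^1 ≡ 8
8^2 ≡ 27
8^3 ≡ 31
8^4 ≡ 26
8^6 ≡ 36
8^9 ≡ 6
8^12 ≡ 1
The smallest such exponent is 12, so the order of 8 is 12.

12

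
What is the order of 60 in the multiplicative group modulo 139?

ord(60) | φ(139) = 139 − 1 = 138 = 2 · 3 · 23.
Divisors of 138: 1, 2, 3, 6, 23, 46, 69, 138.
Test each divisor d:
60^1 ≡ 60 (mod 139)
60^2 ≡ 125 (mod 139)
60^3 ≡ 133 (mod 139)
60^6 ≡ 36 (mod 139)
60^23 ≡ 138 (mod 139)
60^46 ≡ 1 (mod 139) ✓
Hence ord(60) = 46.

46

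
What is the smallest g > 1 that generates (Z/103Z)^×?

5

φ(103) = 103 − 1 = 102 = 2 · 3 · 17.
g is a primitive root iff g^(102/q) ≢ 1 (mod 103) for each prime q ∈ {2, 3, 17}.
g = 2: 2^51 ≡ 1 — hits 1, so not a primitive root.
g = 3: 3^51 ≡ 102; 3^34 ≡ 1 — hits 1, so not a primitive root.
g = 4: 4^51 ≡ 1 — hits 1, so not a primitive root.
g = 5: 5^51 ≡ 102; 5^34 ≡ 56; 5^6 ≡ 72 — none is 1, so 5 is a primitive root.
Hence the least primitive root of 103 is 5.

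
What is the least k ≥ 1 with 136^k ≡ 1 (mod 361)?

ord(136) | φ(361) = φ(19^2) = 19·(19−1) = 342 = 2 · 3^2 · 19.
Divisors of 342: 1, 2, 3, 6, 9, 18, 19, 38, 57, 114, 171, 342.
Evaluate successive powers at the divisors of 342:
136^1 ≡ 136 (mod 361)
136^2 ≡ 85 (mod 361)
136^3 ≡ 8 (mod 361)
136^6 ≡ 64 (mod 361)
136^9 ≡ 151 (mod 361)
136^18 ≡ 58 (mod 361)
136^19 ≡ 307 (mod 361)
136^38 ≡ 28 (mod 361)
136^57 ≡ 293 (mod 361)
136^114 ≡ 292 (mod 361)
136^171 ≡ 360 (mod 361)
136^342 ≡ 1 (mod 361) ✓
The smallest such exponent is 342, so the order of 136 is 342.

342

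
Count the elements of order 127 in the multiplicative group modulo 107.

φ(107) = 107 − 1 = 106 = 2 · 53.
Since (Z/107Z)^× is cyclic of order 106, the number of elements of order d is φ(d) when d | 106 and 0 otherwise.
Since 127 ∤ 106, the count is 0.

0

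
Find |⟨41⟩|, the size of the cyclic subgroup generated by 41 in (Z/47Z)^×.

46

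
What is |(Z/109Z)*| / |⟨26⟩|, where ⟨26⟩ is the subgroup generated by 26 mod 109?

Since 26 ∈ (Z/109Z)^×, its order divides φ(109) = 109 − 1 = 108 = 2^2 · 3^3.
Divisors of 108: 1, 2, 3, 4, 6, 9, 12, 18, 27, 36, 54, 108.
Test each divisor d:
26^1 ≡ 26 (mod 109)
26^2 ≡ 22 (mod 109)
26^3 ≡ 27 (mod 109)
26^4 ≡ 48 (mod 109)
26^6 ≡ 75 (mod 109)
26^9 ≡ 63 (mod 109)
26^12 ≡ 66 (mod 109)
26^18 ≡ 45 (mod 109)
26^27 ≡ 1 (mod 109) ✓
Thus |⟨26⟩| = ord(26) = 27.
The index is φ(109) / ord(26) = 108 / 27 = 4.

4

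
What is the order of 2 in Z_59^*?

58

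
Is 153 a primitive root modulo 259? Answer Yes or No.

No

259 = 7 · 37 is a product of two distinct odd primes, so (Z/259Z)^× ≅ (Z/7Z)^× × (Z/37Z)^× is not cyclic.
No primitive root modulo 259 exists; in particular 153 is not one.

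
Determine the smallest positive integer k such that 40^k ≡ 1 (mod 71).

Since 40 ∈ (Z/71Z)^×, its order divides φ(71) = 71 − 1 = 70 = 2 · 5 · 7.
Divisors of 70: 1, 2, 5, 7, 10, 14, 35, 70.
Test each divisor d:
40^1 ≡ 40 (mod 71)
40^2 ≡ 38 (mod 71)
40^5 ≡ 37 (mod 71)
40^7 ≡ 57 (mod 71)
40^10 ≡ 20 (mod 71)
40^14 ≡ 54 (mod 71)
40^35 ≡ 1 (mod 71) ✓
Therefore the multiplicative order of 40 modulo 71 is 35.

35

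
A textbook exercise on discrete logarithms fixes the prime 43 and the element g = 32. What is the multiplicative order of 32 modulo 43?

14

ord(32) | φ(43) = 43 − 1 = 42 = 2 · 3 · 7.
Divisors of 42: 1, 2, 3, 6, 7, 14, 21, 42.
Check 32^d mod 43 for each divisor in increasing order:
32^1 ≡ 32 (mod 43)
32^2 ≡ 35 (mod 43)
32^3 ≡ 2 (mod 43)
32^6 ≡ 4 (mod 43)
32^7 ≡ 42 (mod 43)
32^14 ≡ 1 (mod 43) ✓
The smallest such exponent is 14, so the order of 32 is 14.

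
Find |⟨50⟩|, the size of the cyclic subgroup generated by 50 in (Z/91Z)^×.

The order of 50 must divide φ(91) = φ(7·13) = (7−1)·(13−1) = 6·12 = 72 = 2^3 · 3^2.
Divisors of 72: 1, 2, 3, 4, 6, 8, 9, 12, 18, 24, 36, 72.
Check 50^d mod 91 for each divisor in increasing order:
50^1 ≡ 50
50^2 ≡ 43
50^3 ≡ 57
50^4 ≡ 29
50^6 ≡ 64
50^8 ≡ 22
50^9 ≡ 8
50^12 ≡ 1
So ord_91(50) = 12.

12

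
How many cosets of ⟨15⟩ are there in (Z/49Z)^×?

6

The order of 15 must divide φ(49) = φ(7^2) = 7·(7−1) = 42 = 2 · 3 · 7.
Divisors of 42: 1, 2, 3, 6, 7, 14, 21, 42.
Compute 15^d (mod 49) for the divisors d until we hit 1:
15^1 ≡ 15
15^2 ≡ 29
15^3 ≡ 43
15^6 ≡ 36
15^7 ≡ 1
So ord_49(15) = 7, hence |⟨15⟩| = 7.
[(Z/49Z)^× : ⟨15⟩] = 42/7 = 6.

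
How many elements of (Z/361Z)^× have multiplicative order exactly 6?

φ(361) = φ(19^2) = 19·(19−1) = 342 = 2 · 3^2 · 19.
In a cyclic group of order 342, there are φ(d) elements of order d for each divisor d of 342, and zero for non-divisors.
6 = 2 · 3 divides 342, and φ(6) = 2.

2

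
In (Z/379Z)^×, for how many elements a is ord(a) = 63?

36

φ(379) = 379 − 1 = 378 = 2 · 3^3 · 7.
In a cyclic group of order 378, there are φ(d) elements of order d for each divisor d of 378, and zero for non-divisors.
63 = 3^2 · 7 divides 378, and φ(63) = 36.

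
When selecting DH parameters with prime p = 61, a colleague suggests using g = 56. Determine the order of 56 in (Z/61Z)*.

15

Since 56 ∈ (Z/61Z)^×, its order divides φ(61) = 61 − 1 = 60 = 2^2 · 3 · 5.
Divisors of 60: 1, 2, 3, 4, 5, 6, 10, 12, 15, 20, 30, 60.
Check 56^d mod 61 for each divisor in increasing order:
56^1 ≡ 56 (mod 61)
56^2 ≡ 25 (mod 61)
56^3 ≡ 58 (mod 61)
56^4 ≡ 15 (mod 61)
56^5 ≡ 47 (mod 61)
56^6 ≡ 9 (mod 61)
56^10 ≡ 13 (mod 61)
56^12 ≡ 20 (mod 61)
56^15 ≡ 1 (mod 61) ✓
The smallest such exponent is 15, so the order of 56 is 15.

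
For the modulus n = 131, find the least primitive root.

φ(131) = 131 − 1 = 130 = 2 · 5 · 13.
Test candidates g = 2, 3, … against the prime factors q ∈ {2, 5, 13} of φ(131): g is a generator iff g^(130/q) ≢ 1 for every such q.
g = 2: 2^65 ≡ 130; 2^26 ≡ 53; 2^10 ≡ 107 — none is 1, so 2 is a primitive root.
So 2 is the smallest generator of (Z/131Z)^×.

2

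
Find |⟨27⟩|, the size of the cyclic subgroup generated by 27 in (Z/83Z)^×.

41

By Lagrange's theorem, ord_83(27) divides φ(83) = 83 − 1 = 82 = 2 · 41.
Divisors of 82: 1, 2, 41, 82.
Compute 27^d (mod 83) for the divisors d until we hit 1:
27^1 ≡ 27
27^2 ≡ 65
27^41 ≡ 1
Therefore the multiplicative order of 27 modulo 83 is 41.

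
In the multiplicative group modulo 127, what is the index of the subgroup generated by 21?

Since 21 ∈ (Z/127Z)^×, its order divides φ(127) = 127 − 1 = 126 = 2 · 3^2 · 7.
Divisors of 126: 1, 2, 3, 6, 7, 9, 14, 18, 21, 42, 63, 126.
Evaluate successive powers at the divisors of 126:
21^1 ≡ 21
21^2 ≡ 60
21^3 ≡ 117
21^6 ≡ 100
21^7 ≡ 68
21^9 ≡ 16
21^14 ≡ 52
21^18 ≡ 2
21^21 ≡ 107
21^42 ≡ 19
21^63 ≡ 1
Thus |⟨21⟩| = ord(21) = 63.
Index = |(Z/127Z)^×| / |⟨21⟩| = 126 / 63 = 2.

2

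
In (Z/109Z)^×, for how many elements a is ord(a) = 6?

2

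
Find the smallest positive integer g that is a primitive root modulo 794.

φ(794) = φ(2)·φ(397) = 1·396 = 396 = 2^2 · 3^2 · 11.
Test candidates g = 2, 3, … against the prime factors q ∈ {2, 3, 11} of φ(794): g is a generator iff g^(396/q) ≢ 1 for every such q.
g = 2: gcd(2, 794) = 2 > 1, not a unit — skip.
g = 3: 3^198 ≡ 1 — hits 1, so not a primitive root.
g = 4: gcd(4, 794) = 2 > 1, not a unit — skip.
g = 5: 5^198 ≡ 793; 5^132 ≡ 759; 5^36 ≡ 687 — none is 1, so 5 is a primitive root.
So 5 is the smallest generator of (Z/794Z)^×.

5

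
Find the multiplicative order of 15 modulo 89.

88

Since 15 ∈ (Z/89Z)^×, its order divides φ(89) = 89 − 1 = 88 = 2^3 · 11.
Divisors of 88: 1, 2, 4, 8, 11, 22, 44, 88.
Check 15^d mod 89 for each divisor in increasing order:
15^1 ≡ 15
15^2 ≡ 47
15^4 ≡ 73
15^8 ≡ 78
15^11 ≡ 77
15^22 ≡ 55
15^44 ≡ 88
15^88 ≡ 1
So ord_89(15) = 88.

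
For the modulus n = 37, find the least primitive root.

2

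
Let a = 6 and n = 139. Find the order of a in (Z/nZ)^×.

23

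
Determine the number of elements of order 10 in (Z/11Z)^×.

φ(11) = 11 − 1 = 10 = 2 · 5.
(Z/11Z)^× is cyclic (|G| = 10); a cyclic group of order m has exactly φ(d) elements of each order d | m, and none otherwise.
10 = 2 · 5 divides 10, and φ(10) = 4.

4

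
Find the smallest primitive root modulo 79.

3

φ(79) = 79 − 1 = 78 = 2 · 3 · 13.
g is a primitive root iff g^(78/q) ≢ 1 (mod 79) for each prime q ∈ {2, 3, 13}.
g = 2: 2^39 ≡ 1 — hits 1, so not a primitive root.
g = 3: 3^39 ≡ 78; 3^26 ≡ 23; 3^6 ≡ 18 — none is 1, so 3 is a primitive root.
So 3 is the smallest generator of (Z/79Z)^×.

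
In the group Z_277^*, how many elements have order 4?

2

φ(277) = 277 − 1 = 276 = 2^2 · 3 · 23.
Since (Z/277Z)^× is cyclic of order 276, the number of elements of order d is φ(d) when d | 276 and 0 otherwise.
4 = 2^2 divides 276, and φ(4) = 2.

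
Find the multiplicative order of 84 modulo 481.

12

ord(84) | φ(481) = φ(13·37) = (13−1)·(37−1) = 12·36 = 432 = 2^4 · 3^3.
Divisors of 432: 1, 2, 3, 4, 6, 8, 9, 12, 16, 18, 24, 27, 36, 48, 54, 72, 108, 144, 216, 432.
Evaluate successive powers at the divisors of 432:
84^1 ≡ 84
84^2 ≡ 322
84^3 ≡ 112
84^4 ≡ 269
84^6 ≡ 38
84^8 ≡ 211
84^9 ≡ 408
84^12 ≡ 1
The smallest such exponent is 12, so the order of 84 is 12.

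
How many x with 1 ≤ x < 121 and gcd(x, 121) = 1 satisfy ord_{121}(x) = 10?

φ(121) = φ(11^2) = 11·(11−1) = 110 = 2 · 5 · 11.
Since (Z/121Z)^× is cyclic of order 110, the number of elements of order d is φ(d) when d | 110 and 0 otherwise.
10 = 2 · 5 divides 110, and φ(10) = 4.

4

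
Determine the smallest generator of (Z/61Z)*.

φ(61) = 61 − 1 = 60 = 2^2 · 3 · 5.
Test candidates g = 2, 3, … against the prime factors q ∈ {2, 3, 5} of φ(61): g is a generator iff g^(60/q) ≢ 1 for every such q.
g = 2: 2^30 ≡ 60; 2^20 ≡ 47; 2^12 ≡ 9 — none is 1, so 2 is a primitive root.
The smallest primitive root modulo 61 is 2.

2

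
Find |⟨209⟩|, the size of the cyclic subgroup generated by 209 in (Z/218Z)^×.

54

Since 209 ∈ (Z/218Z)^×, its order divides φ(218) = φ(2)·φ(109) = 1·108 = 108 = 2^2 · 3^3.
Divisors of 108: 1, 2, 3, 4, 6, 9, 12, 18, 27, 36, 54, 108.
Test each divisor d:
209^1 ≡ 209
209^2 ≡ 81
209^3 ≡ 143
209^4 ≡ 21
209^6 ≡ 175
209^9 ≡ 173
209^12 ≡ 105
209^18 ≡ 63
209^27 ≡ 217
209^36 ≡ 45
209^54 ≡ 1
The smallest such exponent is 54, so the order of 209 is 54.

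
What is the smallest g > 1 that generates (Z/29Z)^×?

2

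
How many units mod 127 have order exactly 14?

6

φ(127) = 127 − 1 = 126 = 2 · 3^2 · 7.
Since (Z/127Z)^× is cyclic of order 126, the number of elements of order d is φ(d) when d | 126 and 0 otherwise.
14 = 2 · 7 divides 126, and φ(14) = 6.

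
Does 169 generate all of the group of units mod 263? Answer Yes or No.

φ(263) = 263 − 1 = 262 = 2 · 131.
Test 169^(262/q) mod 263 for each prime factor q of 262:
169^131 ≡ 1 (mod 263)  [q = 2: ≡ 1 ✗]
169^2 ≡ 157 (mod 263)  [q = 131: ≢ 1 ✓]
The check at q = 2 fails, so 169 generates a proper subgroup.

No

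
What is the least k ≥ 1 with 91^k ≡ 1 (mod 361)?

342

Since 91 ∈ (Z/361Z)^×, its order divides φ(361) = φ(19^2) = 19·(19−1) = 342 = 2 · 3^2 · 19.
Divisors of 342: 1, 2, 3, 6, 9, 18, 19, 38, 57, 114, 171, 342.
Check 91^d mod 361 for each divisor in increasing order:
91^1 ≡ 91
91^2 ≡ 339
91^3 ≡ 164
91^6 ≡ 182
91^9 ≡ 246
91^18 ≡ 229
91^19 ≡ 262
91^38 ≡ 54
91^57 ≡ 69
91^114 ≡ 68
91^171 ≡ 360
91^342 ≡ 1
Hence ord(91) = 342.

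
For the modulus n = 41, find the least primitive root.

φ(41) = 41 − 1 = 40 = 2^3 · 5.
g is a primitive root iff g^(40/q) ≢ 1 (mod 41) for each prime q ∈ {2, 5}.
g = 2: 2^20 ≡ 1 — hits 1, so not a primitive root.
g = 3: 3^20 ≡ 40; 3^8 ≡ 1 — hits 1, so not a primitive root.
g = 4: 4^20 ≡ 1 — hits 1, so not a primitive root.
g = 5: 5^20 ≡ 1 — hits 1, so not a primitive root.
g = 6: 6^20 ≡ 40; 6^8 ≡ 10 — none is 1, so 6 is a primitive root.
The smallest primitive root modulo 41 is 6.

6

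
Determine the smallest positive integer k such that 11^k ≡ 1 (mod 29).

28

Since 11 ∈ (Z/29Z)^×, its order divides φ(29) = 29 − 1 = 28 = 2^2 · 7.
Divisors of 28: 1, 2, 4, 7, 14, 28.
Test each divisor d:
11^1 ≡ 11 (mod 29)
11^2 ≡ 5 (mod 29)
11^4 ≡ 25 (mod 29)
11^7 ≡ 12 (mod 29)
11^14 ≡ 28 (mod 29)
11^28 ≡ 1 (mod 29) ✓
So ord_29(11) = 28.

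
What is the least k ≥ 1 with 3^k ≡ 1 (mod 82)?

8

The order of 3 must divide φ(82) = φ(2)·φ(41) = 1·40 = 40 = 2^3 · 5.
Divisors of 40: 1, 2, 4, 5, 8, 10, 20, 40.
Test each divisor d:
3^1 ≡ 3 (mod 82)
3^2 ≡ 9 (mod 82)
3^4 ≡ 81 (mod 82)
3^5 ≡ 79 (mod 82)
3^8 ≡ 1 (mod 82) ✓
Therefore the multiplicative order of 3 modulo 82 is 8.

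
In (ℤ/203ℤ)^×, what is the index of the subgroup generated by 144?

By Lagrange's theorem, ord_203(144) divides φ(203) = φ(7·29) = (7−1)·(29−1) = 6·28 = 168 = 2^3 · 3 · 7.
Divisors of 168: 1, 2, 3, 4, 6, 7, 8, 12, 14, 21, 24, 28, 42, 56, 84, 168.
Check 144^d mod 203 for each divisor in increasing order:
144^1 ≡ 144 (mod 203)
144^2 ≡ 30 (mod 203)
144^3 ≡ 57 (mod 203)
144^4 ≡ 88 (mod 203)
144^6 ≡ 1 (mod 203) ✓
So ord_203(144) = 6, hence |⟨144⟩| = 6.
Index = |(Z/203Z)^×| / |⟨144⟩| = 168 / 6 = 28.

28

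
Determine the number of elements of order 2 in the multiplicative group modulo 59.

1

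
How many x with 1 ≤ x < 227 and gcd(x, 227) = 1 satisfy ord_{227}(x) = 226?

112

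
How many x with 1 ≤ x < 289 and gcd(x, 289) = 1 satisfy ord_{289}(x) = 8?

φ(289) = φ(17^2) = 17·(17−1) = 272 = 2^4 · 17.
Since (Z/289Z)^× is cyclic of order 272, the number of elements of order d is φ(d) when d | 272 and 0 otherwise.
8 = 2^3 divides 272, and φ(8) = 4.

4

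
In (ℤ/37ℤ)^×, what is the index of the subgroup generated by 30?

2

The order of 30 must divide φ(37) = 37 − 1 = 36 = 2^2 · 3^2.
Divisors of 36: 1, 2, 3, 4, 6, 9, 12, 18, 36.
Test each divisor d:
30^1 ≡ 30
30^2 ≡ 12
30^3 ≡ 27
30^4 ≡ 33
30^6 ≡ 26
30^9 ≡ 36
30^12 ≡ 10
30^18 ≡ 1
The order of 30 is 18, so the subgroup it generates has 18 elements.
[(Z/37Z)^× : ⟨30⟩] = 36/18 = 2.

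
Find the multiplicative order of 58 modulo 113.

112

The order of 58 must divide φ(113) = 113 − 1 = 112 = 2^4 · 7.
Divisors of 112: 1, 2, 4, 7, 8, 14, 16, 28, 56, 112.
Compute 58^d (mod 113) for the divisors d until we hit 1:
58^1 ≡ 58 (mod 113)
58^2 ≡ 87 (mod 113)
58^4 ≡ 111 (mod 113)
58^7 ≡ 78 (mod 113)
58^8 ≡ 4 (mod 113)
58^14 ≡ 95 (mod 113)
58^16 ≡ 16 (mod 113)
58^28 ≡ 98 (mod 113)
58^56 ≡ 112 (mod 113)
58^112 ≡ 1 (mod 113) ✓
So ord_113(58) = 112.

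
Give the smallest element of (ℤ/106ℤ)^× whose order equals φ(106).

φ(106) = φ(2)·φ(53) = 1·52 = 52 = 2^2 · 13.
Test candidates g = 2, 3, … against the prime factors q ∈ {2, 13} of φ(106): g is a generator iff g^(52/q) ≢ 1 for every such q.
g = 2: gcd(2, 106) = 2 > 1, not a unit — skip.
g = 3: 3^26 ≡ 105; 3^4 ≡ 81 — none is 1, so 3 is a primitive root.
The smallest primitive root modulo 106 is 3.

3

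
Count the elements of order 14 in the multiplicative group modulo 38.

φ(38) = φ(2)·φ(19) = 1·18 = 18 = 2 · 3^2.
In a cyclic group of order 18, there are φ(d) elements of order d for each divisor d of 18, and zero for non-divisors.
Since 14 ∤ 18, the count is 0.

0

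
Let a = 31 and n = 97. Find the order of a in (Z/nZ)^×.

48

ord(31) | φ(97) = 97 − 1 = 96 = 2^5 · 3.
Divisors of 96: 1, 2, 3, 4, 6, 8, 12, 16, 24, 32, 48, 96.
Check 31^d mod 97 for each divisor in increasing order:
31^1 ≡ 31
31^2 ≡ 88
31^3 ≡ 12
31^4 ≡ 81
31^6 ≡ 47
31^8 ≡ 62
31^12 ≡ 75
31^16 ≡ 61
31^24 ≡ 96
31^32 ≡ 35
31^48 ≡ 1
Therefore the multiplicative order of 31 modulo 97 is 48.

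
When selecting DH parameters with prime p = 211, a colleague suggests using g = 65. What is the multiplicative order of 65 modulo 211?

35

ord(65) | φ(211) = 211 − 1 = 210 = 2 · 3 · 5 · 7.
Divisors of 210: 1, 2, 3, 5, 6, 7, 10, 14, 15, 21, 30, 35, 42, 70, 105, 210.
Evaluate successive powers at the divisors of 210:
65^1 ≡ 65
65^2 ≡ 5
65^3 ≡ 114
65^5 ≡ 148
65^6 ≡ 125
65^7 ≡ 107
65^10 ≡ 171
65^14 ≡ 55
65^15 ≡ 199
65^21 ≡ 188
65^30 ≡ 144
65^35 ≡ 1
Therefore the multiplicative order of 65 modulo 211 is 35.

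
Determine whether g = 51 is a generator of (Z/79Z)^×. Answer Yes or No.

No

φ(79) = 79 − 1 = 78 = 2 · 3 · 13.
Test 51^(78/q) mod 79 for each prime factor q of 78:
51^39 ≡ 1 (mod 79)  [q = 2: ≡ 1 ✗]
51^26 ≡ 23 (mod 79)  [q = 3: ≢ 1 ✓]
51^6 ≡ 21 (mod 79)  [q = 13: ≢ 1 ✓]
The check at q = 2 fails, so 51 generates a proper subgroup.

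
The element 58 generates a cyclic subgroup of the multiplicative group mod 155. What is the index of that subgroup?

6

By Lagrange's theorem, ord_155(58) divides φ(155) = φ(5·31) = (5−1)·(31−1) = 4·30 = 120 = 2^3 · 3 · 5.
Divisors of 120: 1, 2, 3, 4, 5, 6, 8, 10, 12, 15, 20, 24, 30, 40, 60, 120.
Compute 58^d (mod 155) for the divisors d until we hit 1:
58^1 ≡ 58 (mod 155)
58^2 ≡ 109 (mod 155)
58^3 ≡ 122 (mod 155)
58^4 ≡ 101 (mod 155)
58^5 ≡ 123 (mod 155)
58^6 ≡ 4 (mod 155)
58^8 ≡ 126 (mod 155)
58^10 ≡ 94 (mod 155)
58^12 ≡ 16 (mod 155)
58^15 ≡ 92 (mod 155)
58^20 ≡ 1 (mod 155) ✓
Thus |⟨58⟩| = ord(58) = 20.
Index = |(Z/155Z)^×| / |⟨58⟩| = 120 / 20 = 6.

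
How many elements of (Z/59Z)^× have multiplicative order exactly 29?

28

φ(59) = 59 − 1 = 58 = 2 · 29.
Since (Z/59Z)^× is cyclic of order 58, the number of elements of order d is φ(d) when d | 58 and 0 otherwise.
29 | 58, and φ(29) = 29 − 1 = 28.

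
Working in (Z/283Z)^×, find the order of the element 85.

141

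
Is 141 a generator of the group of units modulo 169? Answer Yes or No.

Yes

φ(169) = φ(13^2) = 13·(13−1) = 156 = 2^2 · 3 · 13.
An element g generates (Z/169Z)^× iff g^(156/q) ≢ 1 (mod 169) for each prime q ∈ {2, 3, 13}.
141^78 ≡ 168 (mod 169)  [q = 2: ≢ 1 ✓]
141^52 ≡ 146 (mod 169)  [q = 3: ≢ 1 ✓]
141^12 ≡ 27 (mod 169)  [q = 13: ≢ 1 ✓]
None equal 1, so ord_169(141) = 156: 141 is a primitive root.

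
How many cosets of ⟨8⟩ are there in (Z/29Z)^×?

By Lagrange's theorem, ord_29(8) divides φ(29) = 29 − 1 = 28 = 2^2 · 7.
Divisors of 28: 1, 2, 4, 7, 14, 28.
Test each divisor d:
8^1 ≡ 8 (mod 29)
8^2 ≡ 6 (mod 29)
8^4 ≡ 7 (mod 29)
8^7 ≡ 17 (mod 29)
8^14 ≡ 28 (mod 29)
8^28 ≡ 1 (mod 29) ✓
So ord_29(8) = 28, hence |⟨8⟩| = 28.
The index is φ(29) / ord(8) = 28 / 28 = 1.

1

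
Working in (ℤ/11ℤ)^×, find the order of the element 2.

10

By Lagrange's theorem, ord_11(2) divides φ(11) = 11 − 1 = 10 = 2 · 5.
Divisors of 10: 1, 2, 5, 10.
Test each divisor d:
2^1 ≡ 2
2^2 ≡ 4
2^5 ≡ 10
2^10 ≡ 1
So ord_11(2) = 10.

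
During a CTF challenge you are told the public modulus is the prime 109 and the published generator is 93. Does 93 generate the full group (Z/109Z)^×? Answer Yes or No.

φ(109) = 109 − 1 = 108 = 2^2 · 3^3.
It suffices to check that the order of 93 is not a proper divisor of 108: compute 93^(108/q) for q ∈ {2, 3}.
93^54 ≡ 1 (mod 109)  [q = 2: ≡ 1 ✗]
93^36 ≡ 1 (mod 109)  [q = 3: ≡ 1 ✗]
Since 93^54 ≡ 1, the order of 93 divides 54 < 108, so 93 is not a primitive root.

No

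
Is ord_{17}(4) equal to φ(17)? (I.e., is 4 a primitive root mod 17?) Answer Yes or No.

No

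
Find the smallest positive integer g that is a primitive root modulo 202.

3

φ(202) = φ(2)·φ(101) = 1·100 = 100 = 2^2 · 5^2.
Test candidates g = 2, 3, … against the prime factors q ∈ {2, 5} of φ(202): g is a generator iff g^(100/q) ≢ 1 for every such q.
g = 2: gcd(2, 202) = 2 > 1, not a unit — skip.
g = 3: 3^50 ≡ 201; 3^20 ≡ 185 — none is 1, so 3 is a primitive root.
The smallest primitive root modulo 202 is 3.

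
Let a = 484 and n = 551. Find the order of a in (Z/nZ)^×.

63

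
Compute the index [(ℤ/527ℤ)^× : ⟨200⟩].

8

ord(200) | φ(527) = φ(17·31) = (17−1)·(31−1) = 16·30 = 480 = 2^5 · 3 · 5.
Divisors of 480: 1, 2, 3, 4, 5, 6, 8, 10, 12, 15, 16, 20, 24, 30, 32, 40, 48, 60, 80, 96, 120, 160, 240, 480.
Evaluate successive powers at the divisors of 480:
200^1 ≡ 200
200^2 ≡ 475
200^3 ≡ 140
200^4 ≡ 69
200^5 ≡ 98
200^6 ≡ 101
200^8 ≡ 18
200^10 ≡ 118
200^12 ≡ 188
200^15 ≡ 497
200^16 ≡ 324
200^20 ≡ 222
200^24 ≡ 35
200^30 ≡ 373
200^32 ≡ 103
200^40 ≡ 273
200^48 ≡ 171
200^60 ≡ 1
Thus |⟨200⟩| = ord(200) = 60.
Index = |(Z/527Z)^×| / |⟨200⟩| = 480 / 60 = 8.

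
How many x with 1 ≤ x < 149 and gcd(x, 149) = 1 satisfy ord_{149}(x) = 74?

36

φ(149) = 149 − 1 = 148 = 2^2 · 37.
Since (Z/149Z)^× is cyclic of order 148, the number of elements of order d is φ(d) when d | 148 and 0 otherwise.
74 = 2 · 37 divides 148, and φ(74) = 36.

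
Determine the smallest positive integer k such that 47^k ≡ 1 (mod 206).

By Lagrange's theorem, ord_206(47) divides φ(206) = φ(2)·φ(103) = 1·102 = 102 = 2 · 3 · 17.
Divisors of 102: 1, 2, 3, 6, 17, 34, 51, 102.
Test each divisor d:
47^1 ≡ 47
47^2 ≡ 149
47^3 ≡ 205
47^6 ≡ 1
So ord_206(47) = 6.

6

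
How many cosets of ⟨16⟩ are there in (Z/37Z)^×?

4

By Lagrange's theorem, ord_37(16) divides φ(37) = 37 − 1 = 36 = 2^2 · 3^2.
Divisors of 36: 1, 2, 3, 4, 6, 9, 12, 18, 36.
Test each divisor d:
16^1 ≡ 16 (mod 37)
16^2 ≡ 34 (mod 37)
16^3 ≡ 26 (mod 37)
16^4 ≡ 9 (mod 37)
16^6 ≡ 10 (mod 37)
16^9 ≡ 1 (mod 37) ✓
So ord_37(16) = 9, hence |⟨16⟩| = 9.
The index is φ(37) / ord(16) = 36 / 9 = 4.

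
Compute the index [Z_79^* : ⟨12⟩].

3

By Lagrange's theorem, ord_79(12) divides φ(79) = 79 − 1 = 78 = 2 · 3 · 13.
Divisors of 78: 1, 2, 3, 6, 13, 26, 39, 78.
Compute 12^d (mod 79) for the divisors d until we hit 1:
12^1 ≡ 12
12^2 ≡ 65
12^3 ≡ 69
12^6 ≡ 21
12^13 ≡ 78
12^26 ≡ 1
So ord_79(12) = 26, hence |⟨12⟩| = 26.
Index = |(Z/79Z)^×| / |⟨12⟩| = 78 / 26 = 3.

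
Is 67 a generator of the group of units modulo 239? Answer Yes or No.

φ(239) = 239 − 1 = 238 = 2 · 7 · 17.
67 is a primitive root mod 239 iff 67^(φ(239)/q) ≢ 1 for every prime q | φ(239), i.e. q ∈ {2, 7, 17}.
67^119 ≡ 1 (mod 239)  [q = 2: ≡ 1 ✗]
67^34 ≡ 1 (mod 239)  [q = 7: ≡ 1 ✗]
67^14 ≡ 71 (mod 239)  [q = 17: ≢ 1 ✓]
67^119 ≡ 1 shows ord(67) | 119, strictly less than φ(239); not a primitive root.

No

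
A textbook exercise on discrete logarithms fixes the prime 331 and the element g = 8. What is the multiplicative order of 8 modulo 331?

Since 8 ∈ (Z/331Z)^×, its order divides φ(331) = 331 − 1 = 330 = 2 · 3 · 5 · 11.
Divisors of 330: 1, 2, 3, 5, 6, 10, 11, 15, 22, 30, 33, 55, 66, 110, 165, 330.
Compute 8^d (mod 331) for the divisors d until we hit 1:
8^1 ≡ 8 (mod 331)
8^2 ≡ 64 (mod 331)
8^3 ≡ 181 (mod 331)
8^5 ≡ 330 (mod 331)
8^6 ≡ 323 (mod 331)
8^10 ≡ 1 (mod 331) ✓
The smallest such exponent is 10, so the order of 8 is 10.

10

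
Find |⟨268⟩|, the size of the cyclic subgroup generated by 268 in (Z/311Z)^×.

155

The order of 268 must divide φ(311) = 311 − 1 = 310 = 2 · 5 · 31.
Divisors of 310: 1, 2, 5, 10, 31, 62, 155, 310.
Check 268^d mod 311 for each divisor in increasing order:
268^1 ≡ 268 (mod 311)
268^2 ≡ 294 (mod 311)
268^5 ≡ 13 (mod 311)
268^10 ≡ 169 (mod 311)
268^31 ≡ 216 (mod 311)
268^62 ≡ 6 (mod 311)
268^155 ≡ 1 (mod 311) ✓
So ord_311(268) = 155.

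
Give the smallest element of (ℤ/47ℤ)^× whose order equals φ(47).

φ(47) = 47 − 1 = 46 = 2 · 23.
g is a primitive root iff g^(46/q) ≢ 1 (mod 47) for each prime q ∈ {2, 23}.
g = 2: 2^23 ≡ 1 — hits 1, so not a primitive root.
g = 3: 3^23 ≡ 1 — hits 1, so not a primitive root.
g = 4: 4^23 ≡ 1 — hits 1, so not a primitive root.
g = 5: 5^23 ≡ 46; 5^2 ≡ 25 — none is 1, so 5 is a primitive root.
So 5 is the smallest generator of (Z/47Z)^×.

5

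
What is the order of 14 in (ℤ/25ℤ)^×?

Since 14 ∈ (Z/25Z)^×, its order divides φ(25) = φ(5^2) = 5·(5−1) = 20 = 2^2 · 5.
Divisors of 20: 1, 2, 4, 5, 10, 20.
Compute 14^d (mod 25) for the divisors d until we hit 1:
14^1 ≡ 14 (mod 25)
14^2 ≡ 21 (mod 25)
14^4 ≡ 16 (mod 25)
14^5 ≡ 24 (mod 25)
14^10 ≡ 1 (mod 25) ✓
Therefore the multiplicative order of 14 modulo 25 is 10.

10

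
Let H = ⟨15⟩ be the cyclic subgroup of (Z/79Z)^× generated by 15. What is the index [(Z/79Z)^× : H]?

By Lagrange's theorem, ord_79(15) divides φ(79) = 79 − 1 = 78 = 2 · 3 · 13.
Divisors of 78: 1, 2, 3, 6, 13, 26, 39, 78.
Test each divisor d:
15^1 ≡ 15
15^2 ≡ 67
15^3 ≡ 57
15^6 ≡ 10
15^13 ≡ 78
15^26 ≡ 1
So ord_79(15) = 26, hence |⟨15⟩| = 26.
[(Z/79Z)^× : ⟨15⟩] = 78/26 = 3.

3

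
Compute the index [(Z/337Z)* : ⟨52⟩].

ord(52) | φ(337) = 337 − 1 = 336 = 2^4 · 3 · 7.
Divisors of 336: 1, 2, 3, 4, 6, 7, 8, 12, 14, 16, 21, 24, 28, 42, 48, 56, 84, 112, 168, 336.
Test each divisor d:
52^1 ≡ 52
52^2 ≡ 8
52^3 ≡ 79
52^4 ≡ 64
52^6 ≡ 175
52^7 ≡ 1
The order of 52 is 7, so the subgroup it generates has 7 elements.
[(Z/337Z)^× : ⟨52⟩] = 336/7 = 48.

48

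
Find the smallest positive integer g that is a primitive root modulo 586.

3

φ(586) = φ(2)·φ(293) = 1·292 = 292 = 2^2 · 73.
Test candidates g = 2, 3, … against the prime factors q ∈ {2, 73} of φ(586): g is a generator iff g^(292/q) ≢ 1 for every such q.
g = 2: gcd(2, 586) = 2 > 1, not a unit — skip.
g = 3: 3^146 ≡ 585; 3^4 ≡ 81 — none is 1, so 3 is a primitive root.
So 3 is the smallest generator of (Z/586Z)^×.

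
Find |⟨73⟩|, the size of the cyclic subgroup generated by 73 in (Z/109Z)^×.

27

By Lagrange's theorem, ord_109(73) divides φ(109) = 109 − 1 = 108 = 2^2 · 3^3.
Divisors of 108: 1, 2, 3, 4, 6, 9, 12, 18, 27, 36, 54, 108.
Evaluate successive powers at the divisors of 108:
73^1 ≡ 73 (mod 109)
73^2 ≡ 97 (mod 109)
73^3 ≡ 105 (mod 109)
73^4 ≡ 35 (mod 109)
73^6 ≡ 16 (mod 109)
73^9 ≡ 45 (mod 109)
73^12 ≡ 38 (mod 109)
73^18 ≡ 63 (mod 109)
73^27 ≡ 1 (mod 109) ✓
So ord_109(73) = 27.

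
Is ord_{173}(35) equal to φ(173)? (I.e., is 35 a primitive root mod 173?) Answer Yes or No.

φ(173) = 173 − 1 = 172 = 2^2 · 43.
Test 35^(172/q) mod 173 for each prime factor q of 172:
35^86 ≡ 1 (mod 173)  [q = 2: ≡ 1 ✗]
35^4 ≡ 23 (mod 173)  [q = 43: ≢ 1 ✓]
Since 35^86 ≡ 1, the order of 35 divides 86 < 172, so 35 is not a primitive root.

No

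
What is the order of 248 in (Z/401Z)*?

80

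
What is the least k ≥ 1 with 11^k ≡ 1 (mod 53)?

26

ord(11) | φ(53) = 53 − 1 = 52 = 2^2 · 13.
Divisors of 52: 1, 2, 4, 13, 26, 52.
Check 11^d mod 53 for each divisor in increasing order:
11^1 ≡ 11
11^2 ≡ 15
11^4 ≡ 13
11^13 ≡ 52
11^26 ≡ 1
Therefore the multiplicative order of 11 modulo 53 is 26.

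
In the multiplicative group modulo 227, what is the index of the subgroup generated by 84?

By Lagrange's theorem, ord_227(84) divides φ(227) = 227 − 1 = 226 = 2 · 113.
Divisors of 226: 1, 2, 113, 226.
Compute 84^d (mod 227) for the divisors d until we hit 1:
84^1 ≡ 84 (mod 227)
84^2 ≡ 19 (mod 227)
84^113 ≡ 1 (mod 227) ✓
Thus |⟨84⟩| = ord(84) = 113.
The index is φ(227) / ord(84) = 226 / 113 = 2.

2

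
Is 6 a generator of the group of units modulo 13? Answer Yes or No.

Yes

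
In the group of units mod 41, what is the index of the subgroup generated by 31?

4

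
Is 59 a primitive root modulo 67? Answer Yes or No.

No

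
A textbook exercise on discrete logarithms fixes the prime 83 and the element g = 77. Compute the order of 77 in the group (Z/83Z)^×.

41

By Lagrange's theorem, ord_83(77) divides φ(83) = 83 − 1 = 82 = 2 · 41.
Divisors of 82: 1, 2, 41, 82.
Test each divisor d:
77^1 ≡ 77 (mod 83)
77^2 ≡ 36 (mod 83)
77^41 ≡ 1 (mod 83) ✓
The smallest such exponent is 41, so the order of 77 is 41.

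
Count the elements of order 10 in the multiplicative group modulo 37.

0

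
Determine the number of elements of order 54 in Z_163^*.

φ(163) = 163 − 1 = 162 = 2 · 3^4.
Since (Z/163Z)^× is cyclic of order 162, the number of elements of order d is φ(d) when d | 162 and 0 otherwise.
54 = 2 · 3^3 divides 162, and φ(54) = 18.

18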